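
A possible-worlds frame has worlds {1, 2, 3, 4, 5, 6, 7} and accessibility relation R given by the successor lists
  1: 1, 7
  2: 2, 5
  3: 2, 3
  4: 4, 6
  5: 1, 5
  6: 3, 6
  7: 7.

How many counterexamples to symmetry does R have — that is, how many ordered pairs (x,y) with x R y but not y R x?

Enumerating: (1,7), (2,5), (3,2), (4,6), (5,1), (6,3).

6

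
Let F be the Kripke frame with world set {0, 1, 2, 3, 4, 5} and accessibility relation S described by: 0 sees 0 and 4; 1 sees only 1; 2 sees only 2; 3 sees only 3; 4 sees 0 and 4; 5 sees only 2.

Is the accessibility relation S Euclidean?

Euclidean: yes — any two successors of a common world are S-related.

Yes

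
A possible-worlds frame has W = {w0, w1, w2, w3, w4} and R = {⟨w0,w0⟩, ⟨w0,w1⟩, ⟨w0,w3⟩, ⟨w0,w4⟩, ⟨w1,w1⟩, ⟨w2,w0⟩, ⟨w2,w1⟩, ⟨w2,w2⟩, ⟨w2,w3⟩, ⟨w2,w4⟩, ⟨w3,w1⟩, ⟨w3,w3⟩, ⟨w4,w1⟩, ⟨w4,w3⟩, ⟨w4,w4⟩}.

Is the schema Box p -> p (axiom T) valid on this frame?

Yes

The schema T characterises exactly the reflexive frames.
Reflexive: yes — every world is R-related to itself.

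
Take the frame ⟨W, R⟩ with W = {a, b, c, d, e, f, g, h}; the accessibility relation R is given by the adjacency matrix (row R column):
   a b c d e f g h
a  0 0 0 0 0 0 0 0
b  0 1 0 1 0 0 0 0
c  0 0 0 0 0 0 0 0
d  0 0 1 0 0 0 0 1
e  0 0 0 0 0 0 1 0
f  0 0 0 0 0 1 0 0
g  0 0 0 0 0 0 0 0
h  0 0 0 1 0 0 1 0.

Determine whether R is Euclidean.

Euclidean: no — d R c and d R h, but not c R h.

No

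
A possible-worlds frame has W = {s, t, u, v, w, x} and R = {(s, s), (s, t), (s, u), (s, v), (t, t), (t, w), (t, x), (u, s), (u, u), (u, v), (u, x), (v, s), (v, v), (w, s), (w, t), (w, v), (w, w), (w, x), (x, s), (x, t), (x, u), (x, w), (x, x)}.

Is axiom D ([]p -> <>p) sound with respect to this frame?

By correspondence theory, D is valid on a frame iff R is serial.
Serial: yes — every world has a successor (e.g. s R s).

Yes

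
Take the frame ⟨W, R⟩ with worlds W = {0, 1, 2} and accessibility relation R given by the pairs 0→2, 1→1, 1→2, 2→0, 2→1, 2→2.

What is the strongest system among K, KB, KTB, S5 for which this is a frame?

KB

Symmetric (axiom B): yes — every pair in R has its reverse in R.
Reflexive (axiom T): no — 0 is not related to itself.
Euclidean (axiom 5): no — 2 R 0 and 2 R 1, but not 0 R 1.
So F validates K, KB; KTB would additionally require R to be reflexive. The strongest is KB.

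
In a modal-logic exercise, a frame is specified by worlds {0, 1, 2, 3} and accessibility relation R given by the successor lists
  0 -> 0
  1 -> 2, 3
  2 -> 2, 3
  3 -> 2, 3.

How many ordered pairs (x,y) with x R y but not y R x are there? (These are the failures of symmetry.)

2

Enumerating: (1,2), (1,3).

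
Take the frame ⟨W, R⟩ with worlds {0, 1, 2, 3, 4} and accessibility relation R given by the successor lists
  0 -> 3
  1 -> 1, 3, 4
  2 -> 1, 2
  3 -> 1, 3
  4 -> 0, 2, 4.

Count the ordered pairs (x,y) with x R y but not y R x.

Enumerating: (0,3), (1,4), (2,1), (4,0), (4,2).

5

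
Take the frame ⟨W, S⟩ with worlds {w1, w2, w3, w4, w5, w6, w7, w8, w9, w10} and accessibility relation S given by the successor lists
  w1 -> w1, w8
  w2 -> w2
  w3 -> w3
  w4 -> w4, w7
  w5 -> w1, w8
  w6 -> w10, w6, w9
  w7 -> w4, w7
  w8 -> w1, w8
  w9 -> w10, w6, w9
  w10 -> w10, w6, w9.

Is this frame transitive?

Yes

Transitive: yes — every two-step S-path is closed by a direct edge.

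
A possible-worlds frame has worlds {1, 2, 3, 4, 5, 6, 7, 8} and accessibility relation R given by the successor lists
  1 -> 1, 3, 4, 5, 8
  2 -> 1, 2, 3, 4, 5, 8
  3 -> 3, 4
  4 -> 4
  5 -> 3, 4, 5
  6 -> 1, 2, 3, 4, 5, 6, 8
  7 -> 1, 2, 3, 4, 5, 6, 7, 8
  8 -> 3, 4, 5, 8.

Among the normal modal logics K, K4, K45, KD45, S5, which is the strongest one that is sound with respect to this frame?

K4

Transitive (axiom 4): yes — every two-step R-path is closed by a direct edge.
Euclidean (axiom 5): no — 1 R 3 and 1 R 5, but not 3 R 5.
Serial (axiom D): yes — every world has a successor (e.g. 1 R 1).
Reflexive (axiom T): yes — every world is R-related to itself.
So F validates K, K4; K45 would additionally require R to be Euclidean. The strongest is K4.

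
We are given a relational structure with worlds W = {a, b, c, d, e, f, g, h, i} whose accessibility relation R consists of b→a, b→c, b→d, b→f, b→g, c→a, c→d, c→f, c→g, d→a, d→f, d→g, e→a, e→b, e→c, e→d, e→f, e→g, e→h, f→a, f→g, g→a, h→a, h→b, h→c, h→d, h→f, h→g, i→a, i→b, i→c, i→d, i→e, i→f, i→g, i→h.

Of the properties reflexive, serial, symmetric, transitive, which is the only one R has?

transitive

Reflexive: no — a is not related to itself.
Serial: no — a has no R-successor.
Symmetric: no — b R a but not a R b.
Transitive: yes — every two-step R-path is closed by a direct edge.
Only transitive holds.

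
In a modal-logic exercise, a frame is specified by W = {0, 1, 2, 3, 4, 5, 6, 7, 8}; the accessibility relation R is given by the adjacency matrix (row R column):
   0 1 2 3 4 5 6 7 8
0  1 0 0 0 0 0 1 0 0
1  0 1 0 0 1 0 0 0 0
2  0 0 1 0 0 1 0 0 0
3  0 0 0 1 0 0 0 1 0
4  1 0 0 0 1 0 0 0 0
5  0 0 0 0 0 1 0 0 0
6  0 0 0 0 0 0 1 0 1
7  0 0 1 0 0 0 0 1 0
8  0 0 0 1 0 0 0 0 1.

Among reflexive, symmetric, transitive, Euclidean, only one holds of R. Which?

reflexive

Reflexive: yes — every world is R-related to itself.
Symmetric: no — 0 R 6 but not 6 R 0.
Transitive: no — 0 R 6 and 6 R 8, but not 0 R 8.
Euclidean: no — 0 R 6 and 0 R 0, but not 6 R 0.
Only reflexive holds.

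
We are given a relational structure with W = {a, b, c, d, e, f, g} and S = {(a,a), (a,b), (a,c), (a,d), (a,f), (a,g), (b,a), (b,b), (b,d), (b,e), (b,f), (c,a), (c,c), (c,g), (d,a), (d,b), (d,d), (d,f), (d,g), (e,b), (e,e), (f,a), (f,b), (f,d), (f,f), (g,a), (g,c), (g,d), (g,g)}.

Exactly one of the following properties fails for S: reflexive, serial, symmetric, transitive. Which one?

Reflexive: yes — every world is S-related to itself.
Serial: yes — every world has a successor (e.g. a S a).
Symmetric: yes — every pair in S has its reverse in S.
Transitive: no — a S b and b S e, but not a S e.
Only transitive fails.

transitive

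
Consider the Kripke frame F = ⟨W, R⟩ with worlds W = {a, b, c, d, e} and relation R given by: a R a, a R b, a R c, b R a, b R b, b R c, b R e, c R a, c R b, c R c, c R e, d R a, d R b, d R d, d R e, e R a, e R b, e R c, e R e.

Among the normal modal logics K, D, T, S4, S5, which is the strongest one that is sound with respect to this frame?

Serial (axiom D): yes — every world has a successor (e.g. a R a).
Reflexive (axiom T): yes — every world is R-related to itself.
Transitive (axiom 4): no — a R b and b R e, but not a R e.
Euclidean (axiom 5): no — b R a and b R e, but not a R e.
So F validates K, D, T; S4 would additionally require R to be transitive. The strongest is T.

T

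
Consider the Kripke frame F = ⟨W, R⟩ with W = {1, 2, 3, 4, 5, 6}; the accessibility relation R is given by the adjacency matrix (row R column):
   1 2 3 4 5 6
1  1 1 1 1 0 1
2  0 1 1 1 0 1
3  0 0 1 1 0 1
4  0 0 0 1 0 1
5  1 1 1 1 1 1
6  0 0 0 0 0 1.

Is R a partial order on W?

Reflexive: yes — every world is R-related to itself.
Transitive: yes — every two-step R-path is closed by a direct edge.
Antisymmetric: yes — no distinct pair is related both ways.
So R is a partial order.

Yes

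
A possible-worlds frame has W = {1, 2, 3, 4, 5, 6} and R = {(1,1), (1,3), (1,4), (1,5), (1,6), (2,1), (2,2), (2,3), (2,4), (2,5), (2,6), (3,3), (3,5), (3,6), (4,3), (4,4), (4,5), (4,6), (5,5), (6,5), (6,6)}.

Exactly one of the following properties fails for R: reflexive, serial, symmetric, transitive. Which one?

symmetric

Reflexive: yes — every world is R-related to itself.
Serial: yes — every world has a successor (e.g. 1 R 1).
Symmetric: no — 1 R 3 but not 3 R 1.
Transitive: yes — every two-step R-path is closed by a direct edge.
Only symmetric fails.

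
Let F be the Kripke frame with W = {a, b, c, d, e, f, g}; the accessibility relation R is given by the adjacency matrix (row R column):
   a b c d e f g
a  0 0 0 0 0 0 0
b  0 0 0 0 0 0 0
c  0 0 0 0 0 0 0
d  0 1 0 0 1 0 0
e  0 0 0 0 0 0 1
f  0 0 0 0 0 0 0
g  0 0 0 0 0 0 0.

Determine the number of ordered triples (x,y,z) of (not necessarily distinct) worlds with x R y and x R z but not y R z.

5

Enumerating: (d,b,b), (d,b,e), (d,e,b), (d,e,e), (e,g,g).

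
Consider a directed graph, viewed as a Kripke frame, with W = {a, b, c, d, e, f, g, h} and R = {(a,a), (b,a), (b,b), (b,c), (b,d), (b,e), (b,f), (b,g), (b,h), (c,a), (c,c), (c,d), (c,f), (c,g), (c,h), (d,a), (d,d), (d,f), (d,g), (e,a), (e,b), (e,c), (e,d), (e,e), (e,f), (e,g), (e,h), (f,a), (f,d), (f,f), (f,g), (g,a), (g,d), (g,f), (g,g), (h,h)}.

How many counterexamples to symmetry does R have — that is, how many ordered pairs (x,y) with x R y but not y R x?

20

Enumerating: (b,a), (b,c), (b,d), (b,f), (b,g), (b,h), (c,a), (c,d), (c,f), (c,g), (c,h), (d,a), … and 8 more.
Total: 20.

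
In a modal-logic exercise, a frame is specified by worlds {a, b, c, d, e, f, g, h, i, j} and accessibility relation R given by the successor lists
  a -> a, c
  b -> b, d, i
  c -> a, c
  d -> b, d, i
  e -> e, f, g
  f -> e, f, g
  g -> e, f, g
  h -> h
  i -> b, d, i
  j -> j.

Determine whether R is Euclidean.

Yes

Euclidean: yes — any two successors of a common world are R-related.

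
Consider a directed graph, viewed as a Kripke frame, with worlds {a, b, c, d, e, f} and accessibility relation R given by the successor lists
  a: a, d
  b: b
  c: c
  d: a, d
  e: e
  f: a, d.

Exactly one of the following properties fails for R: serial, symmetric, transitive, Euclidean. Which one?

symmetric

Serial: yes — every world has a successor (e.g. a R a).
Symmetric: no — f R a but not a R f.
Transitive: yes — every two-step R-path is closed by a direct edge.
Euclidean: yes — any two successors of a common world are R-related.
Only symmetric fails.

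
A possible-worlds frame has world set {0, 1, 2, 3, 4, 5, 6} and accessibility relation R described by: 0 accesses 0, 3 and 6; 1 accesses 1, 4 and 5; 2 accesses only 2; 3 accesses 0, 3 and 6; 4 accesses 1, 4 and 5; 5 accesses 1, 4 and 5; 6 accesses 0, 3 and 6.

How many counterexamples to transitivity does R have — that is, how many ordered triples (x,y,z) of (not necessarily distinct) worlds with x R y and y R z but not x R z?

R is transitive; there are no such tuples.

0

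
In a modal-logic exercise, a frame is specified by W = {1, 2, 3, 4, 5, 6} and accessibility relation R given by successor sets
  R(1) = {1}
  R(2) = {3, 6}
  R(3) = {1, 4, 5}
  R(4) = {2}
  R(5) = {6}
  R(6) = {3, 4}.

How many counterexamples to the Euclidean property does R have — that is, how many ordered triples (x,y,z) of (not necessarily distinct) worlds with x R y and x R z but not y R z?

16

Enumerating: (2,3,3), (2,3,6), (2,6,6), (3,1,4), (3,1,5), (3,4,1), (3,4,4), (3,4,5), (3,5,1), (3,5,4), (3,5,5), (4,2,2), (5,6,6), (6,3,3), (6,4,3), (6,4,4).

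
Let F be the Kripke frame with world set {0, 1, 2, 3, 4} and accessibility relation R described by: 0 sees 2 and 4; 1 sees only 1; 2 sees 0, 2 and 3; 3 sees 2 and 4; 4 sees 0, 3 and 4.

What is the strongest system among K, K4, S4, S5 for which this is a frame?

K

Transitive (axiom 4): no — 0 R 2 and 2 R 3, but not 0 R 3.
Reflexive (axiom T): no — 0 is not related to itself.
Euclidean (axiom 5): no — 0 R 2 and 0 R 4, but not 2 R 4.
So F validates K; K4 would additionally require R to be transitive. The strongest is K.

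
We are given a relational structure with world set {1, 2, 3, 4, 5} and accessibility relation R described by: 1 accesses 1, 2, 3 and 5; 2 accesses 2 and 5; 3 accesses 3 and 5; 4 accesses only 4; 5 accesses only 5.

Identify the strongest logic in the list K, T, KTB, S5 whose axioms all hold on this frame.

T

Reflexive (axiom T): yes — every world is R-related to itself.
Symmetric (axiom B): no — 1 R 2 but not 2 R 1.
Euclidean (axiom 5): no — 1 R 2 and 1 R 3, but not 2 R 3.
So F validates K, T; KTB would additionally require R to be symmetric. The strongest is T.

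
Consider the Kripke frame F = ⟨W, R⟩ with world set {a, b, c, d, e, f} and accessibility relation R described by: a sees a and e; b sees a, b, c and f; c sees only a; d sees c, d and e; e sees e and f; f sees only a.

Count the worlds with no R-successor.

0

R is serial; there are no such worlds.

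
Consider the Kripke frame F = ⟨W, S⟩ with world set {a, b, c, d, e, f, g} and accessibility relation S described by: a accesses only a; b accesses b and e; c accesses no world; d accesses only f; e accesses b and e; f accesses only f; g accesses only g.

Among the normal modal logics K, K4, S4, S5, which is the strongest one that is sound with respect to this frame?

Transitive (axiom 4): yes — every two-step S-path is closed by a direct edge.
Reflexive (axiom T): no — c is not related to itself.
Euclidean (axiom 5): yes — any two successors of a common world are S-related.
So F validates K, K4; S4 would additionally require S to be reflexive. The strongest is K4.

K4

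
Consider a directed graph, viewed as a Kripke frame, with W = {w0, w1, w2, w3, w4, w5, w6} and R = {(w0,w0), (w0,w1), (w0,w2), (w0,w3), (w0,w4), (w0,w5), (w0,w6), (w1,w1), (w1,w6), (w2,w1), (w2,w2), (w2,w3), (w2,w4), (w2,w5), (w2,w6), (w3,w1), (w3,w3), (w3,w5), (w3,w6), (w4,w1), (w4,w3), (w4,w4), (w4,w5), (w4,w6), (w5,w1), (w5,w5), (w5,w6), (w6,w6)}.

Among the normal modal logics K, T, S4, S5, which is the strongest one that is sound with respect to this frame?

Reflexive (axiom T): yes — every world is R-related to itself.
Transitive (axiom 4): yes — every two-step R-path is closed by a direct edge.
Euclidean (axiom 5): no — w0 R w1 and w0 R w2, but not w1 R w2.
So F validates K, T, S4; S5 would additionally require R to be Euclidean. The strongest is S4.

S4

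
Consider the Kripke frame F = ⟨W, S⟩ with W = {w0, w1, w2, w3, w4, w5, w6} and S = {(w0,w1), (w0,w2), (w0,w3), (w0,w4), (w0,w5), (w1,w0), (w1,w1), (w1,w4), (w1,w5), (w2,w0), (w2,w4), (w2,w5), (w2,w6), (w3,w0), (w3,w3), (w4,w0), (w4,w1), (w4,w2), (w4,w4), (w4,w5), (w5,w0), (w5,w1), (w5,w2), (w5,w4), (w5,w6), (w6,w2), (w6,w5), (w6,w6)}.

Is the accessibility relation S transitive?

No

Transitive: no — w0 S w2 and w2 S w6, but not w0 S w6.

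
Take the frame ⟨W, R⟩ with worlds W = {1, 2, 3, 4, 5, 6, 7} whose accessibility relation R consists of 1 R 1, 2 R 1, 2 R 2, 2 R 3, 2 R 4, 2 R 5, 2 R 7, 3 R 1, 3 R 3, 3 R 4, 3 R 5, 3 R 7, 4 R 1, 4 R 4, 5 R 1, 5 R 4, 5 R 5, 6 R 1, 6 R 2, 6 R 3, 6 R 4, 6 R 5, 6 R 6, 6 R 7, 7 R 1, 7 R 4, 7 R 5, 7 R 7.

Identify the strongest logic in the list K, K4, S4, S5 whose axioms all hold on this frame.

S4

Transitive (axiom 4): yes — every two-step R-path is closed by a direct edge.
Reflexive (axiom T): yes — every world is R-related to itself.
Euclidean (axiom 5): no — 2 R 1 and 2 R 3, but not 1 R 3.
So F validates K, K4, S4; S5 would additionally require R to be Euclidean. The strongest is S4.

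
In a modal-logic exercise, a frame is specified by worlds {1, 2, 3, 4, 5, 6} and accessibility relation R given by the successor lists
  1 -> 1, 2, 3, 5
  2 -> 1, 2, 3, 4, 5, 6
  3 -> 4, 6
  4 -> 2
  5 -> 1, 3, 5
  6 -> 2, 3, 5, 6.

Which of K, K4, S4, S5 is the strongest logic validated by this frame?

Transitive (axiom 4): no — 1 R 2 and 2 R 4, but not 1 R 4.
Reflexive (axiom T): no — 3 is not related to itself.
Euclidean (axiom 5): no — 1 R 3 and 1 R 2, but not 3 R 2.
So F validates K; K4 would additionally require R to be transitive. The strongest is K.

K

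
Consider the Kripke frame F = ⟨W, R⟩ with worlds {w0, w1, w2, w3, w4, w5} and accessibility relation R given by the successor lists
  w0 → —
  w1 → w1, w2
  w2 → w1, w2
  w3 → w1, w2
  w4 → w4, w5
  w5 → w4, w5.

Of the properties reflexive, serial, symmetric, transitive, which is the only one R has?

transitive

Reflexive: no — w0 is not related to itself.
Serial: no — w0 has no R-successor.
Symmetric: no — w3 R w1 but not w1 R w3.
Transitive: yes — every two-step R-path is closed by a direct edge.
Only transitive holds.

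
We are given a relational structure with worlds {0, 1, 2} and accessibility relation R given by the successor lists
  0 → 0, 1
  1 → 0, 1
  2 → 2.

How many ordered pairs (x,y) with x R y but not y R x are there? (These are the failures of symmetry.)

R is symmetric; there are no such tuples.

0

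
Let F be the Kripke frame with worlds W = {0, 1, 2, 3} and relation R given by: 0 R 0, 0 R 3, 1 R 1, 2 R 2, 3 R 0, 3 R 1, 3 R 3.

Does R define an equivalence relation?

No

Reflexive: yes — every world is R-related to itself.
Symmetric: no — 3 R 1 but not 1 R 3.
Transitive: no — 0 R 3 and 3 R 1, but not 0 R 1.
So R is not an equivalence relation.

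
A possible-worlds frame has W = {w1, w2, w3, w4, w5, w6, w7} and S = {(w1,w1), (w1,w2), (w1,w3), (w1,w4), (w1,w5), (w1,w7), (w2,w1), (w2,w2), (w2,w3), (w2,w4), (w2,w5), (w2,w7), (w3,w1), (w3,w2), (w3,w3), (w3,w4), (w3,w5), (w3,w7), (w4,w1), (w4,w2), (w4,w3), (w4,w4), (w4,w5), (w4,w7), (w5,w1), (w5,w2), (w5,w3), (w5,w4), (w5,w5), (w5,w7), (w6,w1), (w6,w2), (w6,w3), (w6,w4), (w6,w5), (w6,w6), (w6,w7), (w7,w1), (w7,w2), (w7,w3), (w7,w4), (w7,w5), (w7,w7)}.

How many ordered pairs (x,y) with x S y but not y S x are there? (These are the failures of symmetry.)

6

Enumerating: (w6,w1), (w6,w2), (w6,w3), (w6,w4), (w6,w5), (w6,w7).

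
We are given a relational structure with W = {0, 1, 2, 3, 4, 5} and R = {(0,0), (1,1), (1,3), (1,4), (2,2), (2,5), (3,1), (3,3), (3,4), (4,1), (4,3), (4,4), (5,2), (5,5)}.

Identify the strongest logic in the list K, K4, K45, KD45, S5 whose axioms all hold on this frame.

Transitive (axiom 4): yes — every two-step R-path is closed by a direct edge.
Euclidean (axiom 5): yes — any two successors of a common world are R-related.
Serial (axiom D): yes — every world has a successor (e.g. 0 R 0).
Reflexive (axiom T): yes — every world is R-related to itself.
So F validates K, K4, K45, KD45, S5. The strongest is S5.

S5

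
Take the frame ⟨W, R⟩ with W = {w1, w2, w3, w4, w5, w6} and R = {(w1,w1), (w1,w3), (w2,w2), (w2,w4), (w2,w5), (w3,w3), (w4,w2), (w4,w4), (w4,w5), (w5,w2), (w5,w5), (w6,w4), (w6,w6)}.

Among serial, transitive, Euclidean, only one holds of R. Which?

serial

Serial: yes — every world has a successor (e.g. w1 R w1).
Transitive: no — w5 R w2 and w2 R w4, but not w5 R w4.
Euclidean: no — w2 R w5 and w2 R w4, but not w5 R w4.
Only serial holds.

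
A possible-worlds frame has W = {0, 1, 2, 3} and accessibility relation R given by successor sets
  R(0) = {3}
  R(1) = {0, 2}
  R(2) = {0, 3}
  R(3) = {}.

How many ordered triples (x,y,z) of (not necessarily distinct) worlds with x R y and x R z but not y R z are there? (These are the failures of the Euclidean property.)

Enumerating: (0,3,3), (1,0,0), (1,0,2), (1,2,2), (2,0,0), (2,3,0), (2,3,3).

7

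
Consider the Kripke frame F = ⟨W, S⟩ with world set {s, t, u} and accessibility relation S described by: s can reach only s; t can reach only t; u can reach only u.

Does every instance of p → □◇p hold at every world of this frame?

Yes

By correspondence theory, B is valid on a frame iff S is symmetric.
Symmetric: yes — every pair in S has its reverse in S.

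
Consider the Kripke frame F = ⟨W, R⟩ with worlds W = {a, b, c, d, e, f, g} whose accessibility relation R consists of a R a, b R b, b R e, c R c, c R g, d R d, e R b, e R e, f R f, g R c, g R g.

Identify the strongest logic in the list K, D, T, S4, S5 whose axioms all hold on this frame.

Serial (axiom D): yes — every world has a successor (e.g. a R a).
Reflexive (axiom T): yes — every world is R-related to itself.
Transitive (axiom 4): yes — every two-step R-path is closed by a direct edge.
Euclidean (axiom 5): yes — any two successors of a common world are R-related.
So F validates K, D, T, S4, S5. The strongest is S5.

S5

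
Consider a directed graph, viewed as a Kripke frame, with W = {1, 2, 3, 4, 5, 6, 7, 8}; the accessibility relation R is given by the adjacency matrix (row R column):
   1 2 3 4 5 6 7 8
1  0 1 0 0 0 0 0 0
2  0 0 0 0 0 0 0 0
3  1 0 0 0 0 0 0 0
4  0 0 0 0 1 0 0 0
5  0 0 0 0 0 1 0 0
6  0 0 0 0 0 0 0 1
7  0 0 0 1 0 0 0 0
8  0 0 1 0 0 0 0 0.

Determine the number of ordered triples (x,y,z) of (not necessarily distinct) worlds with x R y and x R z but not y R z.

7

Enumerating: (1,2,2), (3,1,1), (4,5,5), (5,6,6), (6,8,8), (7,4,4), (8,3,3).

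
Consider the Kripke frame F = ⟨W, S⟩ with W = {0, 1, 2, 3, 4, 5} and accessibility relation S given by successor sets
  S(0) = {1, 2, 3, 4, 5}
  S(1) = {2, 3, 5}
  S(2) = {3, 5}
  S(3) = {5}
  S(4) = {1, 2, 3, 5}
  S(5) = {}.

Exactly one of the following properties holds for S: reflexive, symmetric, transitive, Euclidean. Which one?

transitive

Reflexive: no — 0 is not related to itself.
Symmetric: no — 0 S 1 but not 1 S 0.
Transitive: yes — every two-step S-path is closed by a direct edge.
Euclidean: no — 0 S 1 and 0 S 4, but not 1 S 4.
Only transitive holds.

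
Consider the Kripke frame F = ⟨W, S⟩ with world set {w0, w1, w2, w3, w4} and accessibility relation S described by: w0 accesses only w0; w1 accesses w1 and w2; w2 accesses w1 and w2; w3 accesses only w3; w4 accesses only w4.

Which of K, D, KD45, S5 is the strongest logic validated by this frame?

S5

Serial (axiom D): yes — every world has a successor (e.g. w0 S w0).
Euclidean (axiom 5): yes — any two successors of a common world are S-related.
Transitive (axiom 4): yes — every two-step S-path is closed by a direct edge.
Reflexive (axiom T): yes — every world is S-related to itself.
So F validates K, D, KD45, S5. The strongest is S5.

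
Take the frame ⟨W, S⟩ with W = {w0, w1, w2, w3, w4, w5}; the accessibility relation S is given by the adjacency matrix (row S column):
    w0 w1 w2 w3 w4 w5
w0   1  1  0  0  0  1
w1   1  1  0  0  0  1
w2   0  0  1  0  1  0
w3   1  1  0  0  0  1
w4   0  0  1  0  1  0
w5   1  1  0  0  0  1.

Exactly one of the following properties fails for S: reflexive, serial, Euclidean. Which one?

Reflexive: no — w3 is not related to itself.
Serial: yes — every world has a successor (e.g. w0 S w0).
Euclidean: yes — any two successors of a common world are S-related.
Only reflexive fails.

reflexive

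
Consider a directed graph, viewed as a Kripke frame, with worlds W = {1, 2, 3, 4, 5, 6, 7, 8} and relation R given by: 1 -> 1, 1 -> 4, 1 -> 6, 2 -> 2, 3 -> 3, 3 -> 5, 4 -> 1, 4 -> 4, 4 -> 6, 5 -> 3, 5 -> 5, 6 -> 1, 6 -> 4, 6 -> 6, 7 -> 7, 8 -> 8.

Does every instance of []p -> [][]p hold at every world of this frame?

The schema 4 characterises exactly the transitive frames.
Transitive: yes — every two-step R-path is closed by a direct edge.

Yes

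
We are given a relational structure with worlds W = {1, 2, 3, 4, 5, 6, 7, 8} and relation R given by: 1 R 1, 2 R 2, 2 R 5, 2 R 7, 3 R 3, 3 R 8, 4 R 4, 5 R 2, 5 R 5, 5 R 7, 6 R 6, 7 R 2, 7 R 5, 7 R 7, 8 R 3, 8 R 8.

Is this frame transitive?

Yes

Transitive: yes — every two-step R-path is closed by a direct edge.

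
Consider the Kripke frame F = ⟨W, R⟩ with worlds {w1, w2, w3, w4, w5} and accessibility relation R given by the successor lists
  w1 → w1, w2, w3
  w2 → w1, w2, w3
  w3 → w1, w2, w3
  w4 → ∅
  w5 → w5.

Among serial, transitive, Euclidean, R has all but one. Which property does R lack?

serial

Serial: no — w4 has no R-successor.
Transitive: yes — every two-step R-path is closed by a direct edge.
Euclidean: yes — any two successors of a common world are R-related.
Only serial fails.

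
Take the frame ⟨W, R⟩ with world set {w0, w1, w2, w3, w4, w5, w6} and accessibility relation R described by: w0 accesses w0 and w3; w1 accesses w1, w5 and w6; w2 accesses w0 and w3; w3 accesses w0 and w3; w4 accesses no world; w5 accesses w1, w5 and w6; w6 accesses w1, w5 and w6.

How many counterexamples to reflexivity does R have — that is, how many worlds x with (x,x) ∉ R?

Enumerating: w2, w4.

2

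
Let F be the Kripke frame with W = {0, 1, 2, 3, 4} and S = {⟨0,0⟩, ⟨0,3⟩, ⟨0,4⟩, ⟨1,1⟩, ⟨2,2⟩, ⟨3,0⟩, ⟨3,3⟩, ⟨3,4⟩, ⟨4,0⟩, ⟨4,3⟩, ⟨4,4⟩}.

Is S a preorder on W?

Yes

Reflexive: yes — every world is S-related to itself.
Transitive: yes — every two-step S-path is closed by a direct edge.
So S is a preorder.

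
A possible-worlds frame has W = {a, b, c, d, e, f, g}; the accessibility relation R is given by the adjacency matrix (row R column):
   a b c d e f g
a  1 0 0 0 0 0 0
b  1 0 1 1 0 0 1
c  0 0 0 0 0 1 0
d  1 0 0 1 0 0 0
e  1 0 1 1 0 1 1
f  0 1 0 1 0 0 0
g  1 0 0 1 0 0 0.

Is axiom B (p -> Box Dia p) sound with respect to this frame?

By correspondence theory, B is valid on a frame iff R is symmetric.
Symmetric: no — b R a but not a R b.

No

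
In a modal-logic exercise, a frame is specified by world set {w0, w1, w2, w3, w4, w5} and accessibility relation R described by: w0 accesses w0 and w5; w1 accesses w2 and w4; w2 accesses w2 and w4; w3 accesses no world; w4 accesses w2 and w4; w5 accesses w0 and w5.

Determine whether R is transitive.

Transitive: yes — every two-step R-path is closed by a direct edge.

Yes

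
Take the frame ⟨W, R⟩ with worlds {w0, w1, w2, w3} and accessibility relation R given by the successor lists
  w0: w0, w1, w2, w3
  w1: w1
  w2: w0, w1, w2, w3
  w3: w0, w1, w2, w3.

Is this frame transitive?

Yes

Transitive: yes — every two-step R-path is closed by a direct edge.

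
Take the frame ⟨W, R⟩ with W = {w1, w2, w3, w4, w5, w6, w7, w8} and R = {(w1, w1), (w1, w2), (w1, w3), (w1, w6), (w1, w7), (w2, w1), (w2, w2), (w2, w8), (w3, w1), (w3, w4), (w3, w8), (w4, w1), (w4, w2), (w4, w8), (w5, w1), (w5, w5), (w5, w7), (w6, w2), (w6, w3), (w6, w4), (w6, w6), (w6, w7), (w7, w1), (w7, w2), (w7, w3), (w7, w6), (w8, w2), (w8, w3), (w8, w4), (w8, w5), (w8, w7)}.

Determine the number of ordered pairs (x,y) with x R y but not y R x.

13

Enumerating: (w1,w6), (w3,w4), (w4,w1), (w4,w2), (w5,w1), (w5,w7), (w6,w2), (w6,w3), (w6,w4), (w7,w2), (w7,w3), (w8,w5), (w8,w7).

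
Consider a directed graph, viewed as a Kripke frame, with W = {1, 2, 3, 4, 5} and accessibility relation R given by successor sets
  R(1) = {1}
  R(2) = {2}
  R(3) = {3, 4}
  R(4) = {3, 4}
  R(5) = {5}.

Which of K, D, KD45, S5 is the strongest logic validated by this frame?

Serial (axiom D): yes — every world has a successor (e.g. 1 R 1).
Euclidean (axiom 5): yes — any two successors of a common world are R-related.
Transitive (axiom 4): yes — every two-step R-path is closed by a direct edge.
Reflexive (axiom T): yes — every world is R-related to itself.
So F validates K, D, KD45, S5. The strongest is S5.

S5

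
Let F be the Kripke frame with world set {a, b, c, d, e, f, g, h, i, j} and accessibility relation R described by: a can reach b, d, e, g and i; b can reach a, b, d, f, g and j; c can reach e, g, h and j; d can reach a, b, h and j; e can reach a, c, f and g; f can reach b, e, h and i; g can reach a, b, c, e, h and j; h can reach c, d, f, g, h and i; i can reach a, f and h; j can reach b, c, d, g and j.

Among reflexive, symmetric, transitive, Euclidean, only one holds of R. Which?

Reflexive: no — a is not related to itself.
Symmetric: yes — every pair in R has its reverse in R.
Transitive: no — a R b and b R f, but not a R f.
Euclidean: no — a R b and a R e, but not b R e.
Only symmetric holds.

symmetric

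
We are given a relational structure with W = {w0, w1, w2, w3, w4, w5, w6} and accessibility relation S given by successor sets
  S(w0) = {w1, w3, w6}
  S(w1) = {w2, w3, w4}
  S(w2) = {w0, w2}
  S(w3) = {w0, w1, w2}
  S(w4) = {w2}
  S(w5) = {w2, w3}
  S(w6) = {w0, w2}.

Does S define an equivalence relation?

Reflexive: no — w0 is not related to itself.
Symmetric: no — w0 S w1 but not w1 S w0.
Transitive: no — w0 S w1 and w1 S w2, but not w0 S w2.
So S is not an equivalence relation.

No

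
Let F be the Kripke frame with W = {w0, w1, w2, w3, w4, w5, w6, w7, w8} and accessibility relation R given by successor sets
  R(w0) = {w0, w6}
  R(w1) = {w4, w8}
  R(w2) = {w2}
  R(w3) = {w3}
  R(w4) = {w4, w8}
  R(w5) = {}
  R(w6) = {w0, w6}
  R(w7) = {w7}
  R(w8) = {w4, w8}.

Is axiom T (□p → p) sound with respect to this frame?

The schema T characterises exactly the reflexive frames.
Reflexive: no — w1 is not related to itself.

No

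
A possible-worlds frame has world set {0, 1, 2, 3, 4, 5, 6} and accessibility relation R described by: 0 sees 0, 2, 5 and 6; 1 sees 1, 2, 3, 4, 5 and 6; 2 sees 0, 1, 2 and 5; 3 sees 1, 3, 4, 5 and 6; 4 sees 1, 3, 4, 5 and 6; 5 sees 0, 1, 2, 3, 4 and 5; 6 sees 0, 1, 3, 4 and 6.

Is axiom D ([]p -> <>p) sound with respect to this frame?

Yes

By correspondence theory, D is valid on a frame iff R is serial.
Serial: yes — every world has a successor (e.g. 0 R 0).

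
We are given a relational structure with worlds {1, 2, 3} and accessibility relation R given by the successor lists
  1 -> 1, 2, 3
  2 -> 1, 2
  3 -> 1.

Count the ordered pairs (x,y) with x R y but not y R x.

R is symmetric; there are no such tuples.

0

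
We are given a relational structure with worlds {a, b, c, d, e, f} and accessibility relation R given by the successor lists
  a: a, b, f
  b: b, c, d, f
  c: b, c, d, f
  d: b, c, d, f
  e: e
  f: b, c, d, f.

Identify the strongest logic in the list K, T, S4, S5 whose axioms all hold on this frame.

T

Reflexive (axiom T): yes — every world is R-related to itself.
Transitive (axiom 4): no — a R b and b R c, but not a R c.
Euclidean (axiom 5): no — a R b and a R a, but not b R a.
So F validates K, T; S4 would additionally require R to be transitive. The strongest is T.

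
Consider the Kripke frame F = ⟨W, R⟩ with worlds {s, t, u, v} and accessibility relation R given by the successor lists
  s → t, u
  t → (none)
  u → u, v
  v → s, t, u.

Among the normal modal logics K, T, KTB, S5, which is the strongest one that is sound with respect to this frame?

K

Reflexive (axiom T): no — s is not related to itself.
Symmetric (axiom B): no — s R t but not t R s.
Euclidean (axiom 5): no — s R t and s R u, but not t R u.
So F validates K; T would additionally require R to be reflexive. The strongest is K.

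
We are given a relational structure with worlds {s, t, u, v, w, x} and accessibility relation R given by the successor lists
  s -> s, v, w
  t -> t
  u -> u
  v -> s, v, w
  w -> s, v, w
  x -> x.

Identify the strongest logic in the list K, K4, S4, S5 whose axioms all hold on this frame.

S5

Transitive (axiom 4): yes — every two-step R-path is closed by a direct edge.
Reflexive (axiom T): yes — every world is R-related to itself.
Euclidean (axiom 5): yes — any two successors of a common world are R-related.
So F validates K, K4, S4, S5. The strongest is S5.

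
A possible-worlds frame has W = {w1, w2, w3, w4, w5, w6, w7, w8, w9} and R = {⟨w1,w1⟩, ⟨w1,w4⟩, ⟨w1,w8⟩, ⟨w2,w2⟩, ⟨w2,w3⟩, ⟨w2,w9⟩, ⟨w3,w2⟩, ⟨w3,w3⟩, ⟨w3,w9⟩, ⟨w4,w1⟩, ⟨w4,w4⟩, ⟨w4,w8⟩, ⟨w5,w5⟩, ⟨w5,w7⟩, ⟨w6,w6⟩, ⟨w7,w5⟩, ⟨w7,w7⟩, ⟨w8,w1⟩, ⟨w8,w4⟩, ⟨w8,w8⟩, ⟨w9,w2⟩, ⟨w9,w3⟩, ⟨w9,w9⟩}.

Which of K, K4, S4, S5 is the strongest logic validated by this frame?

Transitive (axiom 4): yes — every two-step R-path is closed by a direct edge.
Reflexive (axiom T): yes — every world is R-related to itself.
Euclidean (axiom 5): yes — any two successors of a common world are R-related.
So F validates K, K4, S4, S5. The strongest is S5.

S5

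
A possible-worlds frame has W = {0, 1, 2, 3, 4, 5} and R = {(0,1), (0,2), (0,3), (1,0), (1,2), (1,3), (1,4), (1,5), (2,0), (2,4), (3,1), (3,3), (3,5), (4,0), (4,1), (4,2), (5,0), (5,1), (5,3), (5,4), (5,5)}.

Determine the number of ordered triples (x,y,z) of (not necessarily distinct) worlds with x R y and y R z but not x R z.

28

Enumerating: (0,1,0), (0,1,4), (0,1,5), (0,2,0), (0,2,4), (0,3,5), (1,0,1), (1,3,1), (1,4,1), (1,5,1), (2,0,1), (2,0,2), … and 16 more.
Total: 28.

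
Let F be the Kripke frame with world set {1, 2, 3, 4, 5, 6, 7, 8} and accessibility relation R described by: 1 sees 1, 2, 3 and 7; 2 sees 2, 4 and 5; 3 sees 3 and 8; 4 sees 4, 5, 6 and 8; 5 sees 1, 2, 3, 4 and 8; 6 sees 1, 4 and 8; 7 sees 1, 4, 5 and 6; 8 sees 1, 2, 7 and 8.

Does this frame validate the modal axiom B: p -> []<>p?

By correspondence theory, B is valid on a frame iff R is symmetric.
Symmetric: no — 1 R 2 but not 2 R 1.

No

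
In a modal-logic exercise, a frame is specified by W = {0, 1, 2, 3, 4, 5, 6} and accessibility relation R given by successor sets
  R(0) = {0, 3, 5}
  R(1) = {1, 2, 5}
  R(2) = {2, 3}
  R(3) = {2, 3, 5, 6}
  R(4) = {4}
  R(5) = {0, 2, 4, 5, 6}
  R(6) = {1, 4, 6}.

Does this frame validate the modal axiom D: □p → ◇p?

Yes

By correspondence theory, D is valid on a frame iff R is serial.
Serial: yes — every world has a successor (e.g. 0 R 0).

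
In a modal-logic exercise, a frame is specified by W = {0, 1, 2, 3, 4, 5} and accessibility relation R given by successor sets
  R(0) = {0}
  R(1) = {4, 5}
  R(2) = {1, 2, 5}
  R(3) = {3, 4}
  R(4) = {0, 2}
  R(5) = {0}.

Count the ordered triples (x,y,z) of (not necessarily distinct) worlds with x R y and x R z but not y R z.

13

Enumerating: (1,4,4), (1,4,5), (1,5,4), (1,5,5), (2,1,1), (2,1,2), (2,5,1), (2,5,2), (2,5,5), (3,4,3), (3,4,4), (4,0,2), (4,2,0).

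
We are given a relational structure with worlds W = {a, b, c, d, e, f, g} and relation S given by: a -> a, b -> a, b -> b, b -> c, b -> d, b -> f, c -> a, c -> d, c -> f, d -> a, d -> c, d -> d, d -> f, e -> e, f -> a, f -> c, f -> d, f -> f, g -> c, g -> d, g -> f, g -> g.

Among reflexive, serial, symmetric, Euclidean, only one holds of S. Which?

serial

Reflexive: no — c is not related to itself.
Serial: yes — every world has a successor (e.g. a S a).
Symmetric: no — b S a but not a S b.
Euclidean: no — b S a and b S c, but not a S c.
Only serial holds.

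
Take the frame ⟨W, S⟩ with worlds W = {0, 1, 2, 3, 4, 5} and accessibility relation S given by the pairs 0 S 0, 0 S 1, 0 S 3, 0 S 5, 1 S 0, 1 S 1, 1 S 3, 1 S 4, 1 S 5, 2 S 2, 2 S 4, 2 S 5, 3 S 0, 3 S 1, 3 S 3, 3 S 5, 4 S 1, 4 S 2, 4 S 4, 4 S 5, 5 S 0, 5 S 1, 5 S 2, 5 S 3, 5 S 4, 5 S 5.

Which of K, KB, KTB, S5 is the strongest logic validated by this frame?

Symmetric (axiom B): yes — every pair in S has its reverse in S.
Reflexive (axiom T): yes — every world is S-related to itself.
Euclidean (axiom 5): no — 1 S 0 and 1 S 4, but not 0 S 4.
So F validates K, KB, KTB; S5 would additionally require S to be Euclidean. The strongest is KTB.

KTB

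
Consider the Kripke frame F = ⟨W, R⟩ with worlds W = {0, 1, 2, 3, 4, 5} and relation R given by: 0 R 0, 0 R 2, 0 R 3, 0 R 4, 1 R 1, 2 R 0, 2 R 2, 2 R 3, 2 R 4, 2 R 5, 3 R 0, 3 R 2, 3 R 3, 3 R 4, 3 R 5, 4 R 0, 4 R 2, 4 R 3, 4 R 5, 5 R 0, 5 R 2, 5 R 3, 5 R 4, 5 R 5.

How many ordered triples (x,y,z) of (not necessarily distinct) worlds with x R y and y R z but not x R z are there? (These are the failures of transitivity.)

Enumerating: (0,2,5), (0,3,5), (0,4,5), (4,0,4), (4,2,4), (4,3,4), (4,5,4).

7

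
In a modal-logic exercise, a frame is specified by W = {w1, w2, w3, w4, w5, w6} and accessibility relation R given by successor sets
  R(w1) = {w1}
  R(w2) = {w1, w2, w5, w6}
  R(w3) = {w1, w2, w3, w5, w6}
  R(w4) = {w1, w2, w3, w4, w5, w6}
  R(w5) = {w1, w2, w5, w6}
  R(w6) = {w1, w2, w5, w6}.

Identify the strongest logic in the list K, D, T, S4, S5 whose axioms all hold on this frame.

S4

Serial (axiom D): yes — every world has a successor (e.g. w1 R w1).
Reflexive (axiom T): yes — every world is R-related to itself.
Transitive (axiom 4): yes — every two-step R-path is closed by a direct edge.
Euclidean (axiom 5): no — w2 R w1 and w2 R w5, but not w1 R w5.
So F validates K, D, T, S4; S5 would additionally require R to be Euclidean. The strongest is S4.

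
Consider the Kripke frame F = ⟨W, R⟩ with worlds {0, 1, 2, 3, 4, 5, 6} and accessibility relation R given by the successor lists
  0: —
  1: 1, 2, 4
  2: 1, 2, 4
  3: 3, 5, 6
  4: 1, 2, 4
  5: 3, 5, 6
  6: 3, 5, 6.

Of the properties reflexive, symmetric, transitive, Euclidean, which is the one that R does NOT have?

Reflexive: no — 0 is not related to itself.
Symmetric: yes — every pair in R has its reverse in R.
Transitive: yes — every two-step R-path is closed by a direct edge.
Euclidean: yes — any two successors of a common world are R-related.
Only reflexive fails.

reflexive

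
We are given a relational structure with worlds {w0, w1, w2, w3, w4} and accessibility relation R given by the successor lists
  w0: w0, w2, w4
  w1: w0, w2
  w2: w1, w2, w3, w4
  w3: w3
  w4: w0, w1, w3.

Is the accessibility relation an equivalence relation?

No

Reflexive: no — w1 is not related to itself.
Symmetric: no — w0 R w2 but not w2 R w0.
Transitive: no — w0 R w2 and w2 R w1, but not w0 R w1.
So R is not an equivalence relation.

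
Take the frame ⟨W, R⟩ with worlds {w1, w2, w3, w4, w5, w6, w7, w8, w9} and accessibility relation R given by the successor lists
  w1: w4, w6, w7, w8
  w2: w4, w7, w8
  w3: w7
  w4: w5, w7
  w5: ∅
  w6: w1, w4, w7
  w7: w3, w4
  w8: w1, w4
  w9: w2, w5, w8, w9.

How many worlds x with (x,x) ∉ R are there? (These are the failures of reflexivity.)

8

Enumerating: w1, w2, w3, w4, w5, w6, w7, w8.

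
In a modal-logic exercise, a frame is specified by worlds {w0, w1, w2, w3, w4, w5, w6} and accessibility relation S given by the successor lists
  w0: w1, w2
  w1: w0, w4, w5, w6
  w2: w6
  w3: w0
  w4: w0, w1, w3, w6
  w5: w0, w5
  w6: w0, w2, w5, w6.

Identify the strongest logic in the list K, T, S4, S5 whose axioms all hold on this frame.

Reflexive (axiom T): no — w0 is not related to itself.
Transitive (axiom 4): no — w0 S w1 and w1 S w4, but not w0 S w4.
Euclidean (axiom 5): no — w0 S w1 and w0 S w2, but not w1 S w2.
So F validates K; T would additionally require S to be reflexive. The strongest is K.

K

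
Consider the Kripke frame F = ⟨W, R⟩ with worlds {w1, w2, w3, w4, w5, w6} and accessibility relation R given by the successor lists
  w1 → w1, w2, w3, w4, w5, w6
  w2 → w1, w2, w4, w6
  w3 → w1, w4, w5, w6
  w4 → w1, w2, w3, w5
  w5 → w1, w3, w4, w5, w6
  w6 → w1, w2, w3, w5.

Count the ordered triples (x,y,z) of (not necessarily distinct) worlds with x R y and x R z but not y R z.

Enumerating: (w1,w2,w3), (w1,w2,w5), (w1,w3,w2), (w1,w3,w3), (w1,w4,w4), (w1,w4,w6), (w1,w5,w2), (w1,w6,w4), (w1,w6,w6), (w2,w4,w4), (w2,w4,w6), (w2,w6,w4), … and 20 more.
Total: 32.

32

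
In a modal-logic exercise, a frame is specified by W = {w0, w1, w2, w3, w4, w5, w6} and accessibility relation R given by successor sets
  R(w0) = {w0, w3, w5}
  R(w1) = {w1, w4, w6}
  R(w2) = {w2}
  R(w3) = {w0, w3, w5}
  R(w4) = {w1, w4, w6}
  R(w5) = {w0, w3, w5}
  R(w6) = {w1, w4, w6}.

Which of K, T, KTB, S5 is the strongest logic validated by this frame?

S5

Reflexive (axiom T): yes — every world is R-related to itself.
Symmetric (axiom B): yes — every pair in R has its reverse in R.
Euclidean (axiom 5): yes — any two successors of a common world are R-related.
So F validates K, T, KTB, S5. The strongest is S5.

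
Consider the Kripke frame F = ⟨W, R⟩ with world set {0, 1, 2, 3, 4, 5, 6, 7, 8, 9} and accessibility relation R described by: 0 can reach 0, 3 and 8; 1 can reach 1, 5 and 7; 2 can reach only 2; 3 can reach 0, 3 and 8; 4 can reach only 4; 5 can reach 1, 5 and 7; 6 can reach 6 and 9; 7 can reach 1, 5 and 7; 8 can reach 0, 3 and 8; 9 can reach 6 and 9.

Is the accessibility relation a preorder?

Reflexive: yes — every world is R-related to itself.
Transitive: yes — every two-step R-path is closed by a direct edge.
So R is a preorder.

Yes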